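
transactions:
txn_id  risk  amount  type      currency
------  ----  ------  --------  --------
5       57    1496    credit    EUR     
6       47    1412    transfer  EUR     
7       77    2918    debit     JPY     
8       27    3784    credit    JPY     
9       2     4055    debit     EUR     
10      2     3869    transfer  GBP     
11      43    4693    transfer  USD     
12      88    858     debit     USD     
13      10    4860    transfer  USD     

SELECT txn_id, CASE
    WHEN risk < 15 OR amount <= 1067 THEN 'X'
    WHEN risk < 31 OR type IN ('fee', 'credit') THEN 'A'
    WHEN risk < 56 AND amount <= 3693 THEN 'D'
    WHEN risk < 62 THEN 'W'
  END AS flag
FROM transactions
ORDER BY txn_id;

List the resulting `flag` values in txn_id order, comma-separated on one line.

txn_id=5: risk < 31 OR type IN ('fee', 'credit') → A
txn_id=6: risk < 56 AND amount <= 3693 → D
txn_id=7: (no match → NULL) → NULL
txn_id=8: risk < 31 OR type IN ('fee', 'credit') → A
txn_id=9: risk < 15 OR amount <= 1067 → X
txn_id=10: risk < 15 OR amount <= 1067 → X
txn_id=11: risk < 62 → W
txn_id=12: risk < 15 OR amount <= 1067 → X
txn_id=13: risk < 15 OR amount <= 1067 → X

A, D, NULL, A, X, X, W, X, X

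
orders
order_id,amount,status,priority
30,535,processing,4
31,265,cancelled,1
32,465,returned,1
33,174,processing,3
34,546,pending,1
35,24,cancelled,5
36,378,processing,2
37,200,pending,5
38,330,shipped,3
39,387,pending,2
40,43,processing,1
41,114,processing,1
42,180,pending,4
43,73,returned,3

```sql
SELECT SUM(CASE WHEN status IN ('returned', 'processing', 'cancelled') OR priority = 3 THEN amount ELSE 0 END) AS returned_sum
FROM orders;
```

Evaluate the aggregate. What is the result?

2401

order_id=30: ✓ → 535
order_id=31: ✓ → 265
order_id=32: ✓ → 465
order_id=33: ✓ → 174
order_id=34: ✗
order_id=35: ✓ → 24
order_id=36: ✓ → 378
order_id=37: ✗
order_id=38: ✓ → 330
order_id=39: ✗
order_id=40: ✓ → 43
order_id=41: ✓ → 114
order_id=42: ✗
order_id=43: ✓ → 73
returned_sum = 535 + 265 + 465 + 174 + 24 + 378 + 330 + 43 + 114 + 73 = 2401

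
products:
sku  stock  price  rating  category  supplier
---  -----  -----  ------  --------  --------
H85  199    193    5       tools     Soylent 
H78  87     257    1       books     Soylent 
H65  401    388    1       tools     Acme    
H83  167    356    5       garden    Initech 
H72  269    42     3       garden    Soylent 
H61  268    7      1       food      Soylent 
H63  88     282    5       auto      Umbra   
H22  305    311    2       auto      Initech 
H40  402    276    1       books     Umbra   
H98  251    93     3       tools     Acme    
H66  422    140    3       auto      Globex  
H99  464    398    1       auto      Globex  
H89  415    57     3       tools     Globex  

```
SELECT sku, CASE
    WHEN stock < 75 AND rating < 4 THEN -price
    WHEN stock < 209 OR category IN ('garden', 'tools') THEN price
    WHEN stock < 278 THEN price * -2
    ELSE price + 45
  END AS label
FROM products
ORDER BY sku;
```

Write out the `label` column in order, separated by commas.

sku=H22: ELSE → 356
sku=H40: ELSE → 321
sku=H61: stock < 278 → -14
sku=H63: stock < 209 OR category IN ('garden', 'tools') → 282
sku=H65: stock < 209 OR category IN ('garden', 'tools') → 388
sku=H66: ELSE → 185
sku=H72: stock < 209 OR category IN ('garden', 'tools') → 42
sku=H78: stock < 209 OR category IN ('garden', 'tools') → 257
sku=H83: stock < 209 OR category IN ('garden', 'tools') → 356
sku=H85: stock < 209 OR category IN ('garden', 'tools') → 193
sku=H89: stock < 209 OR category IN ('garden', 'tools') → 57
sku=H98: stock < 209 OR category IN ('garden', 'tools') → 93
sku=H99: ELSE → 443

356, 321, -14, 282, 388, 185, 42, 257, 356, 193, 57, 93, 443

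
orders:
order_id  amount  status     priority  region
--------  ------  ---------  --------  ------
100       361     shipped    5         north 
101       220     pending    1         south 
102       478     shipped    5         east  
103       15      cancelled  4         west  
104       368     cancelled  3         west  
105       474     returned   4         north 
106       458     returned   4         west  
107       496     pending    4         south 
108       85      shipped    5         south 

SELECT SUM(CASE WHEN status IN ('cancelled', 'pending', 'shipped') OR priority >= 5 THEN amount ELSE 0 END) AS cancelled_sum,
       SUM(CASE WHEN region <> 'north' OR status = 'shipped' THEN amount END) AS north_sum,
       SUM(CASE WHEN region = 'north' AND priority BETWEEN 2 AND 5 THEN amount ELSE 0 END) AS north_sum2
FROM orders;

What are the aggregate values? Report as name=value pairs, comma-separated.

cancelled_sum=2023, north_sum=2481, north_sum2=835

[cancelled_sum: status IN ('cancelled', 'pending', 'shipped') OR priority >= 5]
order_id=100: ✓ → 361
order_id=101: ✓ → 220
order_id=102: ✓ → 478
order_id=103: ✓ → 15
order_id=104: ✓ → 368
order_id=105: ✗
order_id=106: ✗
order_id=107: ✓ → 496
order_id=108: ✓ → 85
cancelled_sum = 361 + 220 + 478 + 15 + 368 + 496 + 85 = 2023
—
[north_sum: region <> 'north' OR status = 'shipped']
order_id=100: ✓ → 361
order_id=101: ✓ → 220
order_id=102: ✓ → 478
order_id=103: ✓ → 15
order_id=104: ✓ → 368
order_id=105: ✗
order_id=106: ✓ → 458
order_id=107: ✓ → 496
order_id=108: ✓ → 85
north_sum = 361 + 220 + 478 + 15 + 368 + 458 + 496 + 85 = 2481
—
[north_sum2: region = 'north' AND priority BETWEEN 2 AND 5]
order_id=100: ✓ → 361
order_id=101: ✗
order_id=102: ✗
order_id=103: ✗
order_id=104: ✗
order_id=105: ✓ → 474
order_id=106: ✗
order_id=107: ✗
order_id=108: ✗
north_sum2 = 361 + 474 = 835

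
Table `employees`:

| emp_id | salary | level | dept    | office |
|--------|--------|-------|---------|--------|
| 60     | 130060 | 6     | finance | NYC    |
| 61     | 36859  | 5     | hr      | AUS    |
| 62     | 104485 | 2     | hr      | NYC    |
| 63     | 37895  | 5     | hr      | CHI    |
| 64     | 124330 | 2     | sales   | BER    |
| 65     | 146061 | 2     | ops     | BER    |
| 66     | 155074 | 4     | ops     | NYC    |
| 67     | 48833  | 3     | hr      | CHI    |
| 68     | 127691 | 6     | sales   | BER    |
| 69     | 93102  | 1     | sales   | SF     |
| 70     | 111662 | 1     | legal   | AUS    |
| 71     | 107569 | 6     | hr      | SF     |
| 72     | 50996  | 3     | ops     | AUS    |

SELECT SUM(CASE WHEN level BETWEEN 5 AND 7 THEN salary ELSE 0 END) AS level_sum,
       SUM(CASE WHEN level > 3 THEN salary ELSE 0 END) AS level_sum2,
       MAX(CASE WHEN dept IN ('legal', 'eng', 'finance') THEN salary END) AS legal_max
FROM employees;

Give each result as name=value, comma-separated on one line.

[level_sum: level BETWEEN 5 AND 7]
emp_id=60: ✓ → 130060
emp_id=61: ✓ → 36859
emp_id=62: ✗
emp_id=63: ✓ → 37895
emp_id=64: ✗
emp_id=65: ✗
emp_id=66: ✗
emp_id=67: ✗
emp_id=68: ✓ → 127691
emp_id=69: ✗
emp_id=70: ✗
emp_id=71: ✓ → 107569
emp_id=72: ✗
level_sum = 130060 + 36859 + 37895 + 127691 + 107569 = 440074
—
[level_sum2: level > 3]
emp_id=60: ✓ → 130060
emp_id=61: ✓ → 36859
emp_id=62: ✗
emp_id=63: ✓ → 37895
emp_id=64: ✗
emp_id=65: ✗
emp_id=66: ✓ → 155074
emp_id=67: ✗
emp_id=68: ✓ → 127691
emp_id=69: ✗
emp_id=70: ✗
emp_id=71: ✓ → 107569
emp_id=72: ✗
level_sum2 = 130060 + 36859 + 37895 + 155074 + 127691 + 107569 = 595148
—
[legal_max: dept IN ('legal', 'eng', 'finance')]
emp_id=60: ✓ → 130060
emp_id=61: ✗
emp_id=62: ✗
emp_id=63: ✗
emp_id=64: ✗
emp_id=65: ✗
emp_id=66: ✗
emp_id=67: ✗
emp_id=68: ✗
emp_id=69: ✗
emp_id=70: ✓ → 111662
emp_id=71: ✗
emp_id=72: ✗
legal_max = MAX(130060, 111662) = 130060

level_sum=440074, level_sum2=595148, legal_max=130060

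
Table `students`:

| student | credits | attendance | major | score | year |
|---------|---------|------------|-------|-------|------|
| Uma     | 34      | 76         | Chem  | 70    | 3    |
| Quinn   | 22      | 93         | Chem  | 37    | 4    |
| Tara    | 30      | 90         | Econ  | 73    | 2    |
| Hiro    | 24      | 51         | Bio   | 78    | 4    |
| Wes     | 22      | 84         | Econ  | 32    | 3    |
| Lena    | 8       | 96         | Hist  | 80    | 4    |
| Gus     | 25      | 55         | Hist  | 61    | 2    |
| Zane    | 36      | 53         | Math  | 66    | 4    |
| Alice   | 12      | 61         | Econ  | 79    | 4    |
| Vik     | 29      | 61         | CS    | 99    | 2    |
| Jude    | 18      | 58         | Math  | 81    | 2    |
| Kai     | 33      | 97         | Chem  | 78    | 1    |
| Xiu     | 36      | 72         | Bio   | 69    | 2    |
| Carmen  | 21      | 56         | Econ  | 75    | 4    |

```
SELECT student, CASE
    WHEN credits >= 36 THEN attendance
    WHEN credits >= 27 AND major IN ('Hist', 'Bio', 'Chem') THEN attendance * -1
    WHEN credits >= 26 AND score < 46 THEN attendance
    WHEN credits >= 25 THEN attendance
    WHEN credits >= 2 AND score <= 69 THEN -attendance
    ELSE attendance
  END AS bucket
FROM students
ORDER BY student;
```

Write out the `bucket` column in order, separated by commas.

student=Alice: ELSE → 61
student=Carmen: ELSE → 56
student=Gus: credits >= 25 → 55
student=Hiro: ELSE → 51
student=Jude: ELSE → 58
student=Kai: credits >= 27 AND major IN ('Hist', 'Bio', 'Chem') → -97
student=Lena: ELSE → 96
student=Quinn: credits >= 2 AND score <= 69 → -93
student=Tara: credits >= 25 → 90
student=Uma: credits >= 27 AND major IN ('Hist', 'Bio', 'Chem') → -76
student=Vik: credits >= 25 → 61
student=Wes: credits >= 2 AND score <= 69 → -84
student=Xiu: credits >= 36 → 72
student=Zane: credits >= 36 → 53

61, 56, 55, 51, 58, -97, 96, -93, 90, -76, 61, -84, 72, 53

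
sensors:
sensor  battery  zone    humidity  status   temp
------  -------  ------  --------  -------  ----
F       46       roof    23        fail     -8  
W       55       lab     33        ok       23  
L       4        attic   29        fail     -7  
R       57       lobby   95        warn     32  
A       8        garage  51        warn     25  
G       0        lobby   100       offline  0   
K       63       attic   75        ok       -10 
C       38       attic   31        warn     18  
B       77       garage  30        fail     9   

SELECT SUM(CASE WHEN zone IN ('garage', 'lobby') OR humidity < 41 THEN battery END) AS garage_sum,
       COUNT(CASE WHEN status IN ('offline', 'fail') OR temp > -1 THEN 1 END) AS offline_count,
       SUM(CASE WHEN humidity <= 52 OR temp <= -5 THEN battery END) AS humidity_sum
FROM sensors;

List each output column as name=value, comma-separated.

[garage_sum: zone IN ('garage', 'lobby') OR humidity < 41]
sensor=F: ✓ → 46
sensor=W: ✓ → 55
sensor=L: ✓ → 4
sensor=R: ✓ → 57
sensor=A: ✓ → 8
sensor=G: ✓ → 0
sensor=K: ✗
sensor=C: ✓ → 38
sensor=B: ✓ → 77
garage_sum = 46 + 55 + 4 + 57 + 8 + 38 + 77 = 285
—
[offline_count: status IN ('offline', 'fail') OR temp > -1]
sensor=F: ✓ → 1
sensor=W: ✓ → 1
sensor=L: ✓ → 1
sensor=R: ✓ → 1
sensor=A: ✓ → 1
sensor=G: ✓ → 1
sensor=K: ✗
sensor=C: ✓ → 1
sensor=B: ✓ → 1
offline_count = COUNT(1, 1, 1, 1, 1, 1, 1, 1) = 8
—
[humidity_sum: humidity <= 52 OR temp <= -5]
sensor=F: ✓ → 46
sensor=W: ✓ → 55
sensor=L: ✓ → 4
sensor=R: ✗
sensor=A: ✓ → 8
sensor=G: ✗
sensor=K: ✓ → 63
sensor=C: ✓ → 38
sensor=B: ✓ → 77
humidity_sum = 46 + 55 + 4 + 8 + 63 + 38 + 77 = 291

garage_sum=285, offline_count=8, humidity_sum=291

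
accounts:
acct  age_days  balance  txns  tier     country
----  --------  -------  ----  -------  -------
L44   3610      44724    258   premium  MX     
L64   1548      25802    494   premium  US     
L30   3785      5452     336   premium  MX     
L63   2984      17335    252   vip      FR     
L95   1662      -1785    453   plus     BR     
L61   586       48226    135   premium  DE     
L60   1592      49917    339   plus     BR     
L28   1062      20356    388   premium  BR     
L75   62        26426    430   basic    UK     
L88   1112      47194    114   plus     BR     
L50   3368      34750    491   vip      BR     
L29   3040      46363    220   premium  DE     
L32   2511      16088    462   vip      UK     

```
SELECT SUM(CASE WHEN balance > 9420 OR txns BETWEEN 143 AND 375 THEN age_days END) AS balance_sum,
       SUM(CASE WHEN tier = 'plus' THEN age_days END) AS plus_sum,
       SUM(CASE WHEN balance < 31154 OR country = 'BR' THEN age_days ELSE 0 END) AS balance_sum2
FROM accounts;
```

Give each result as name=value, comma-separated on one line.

balance_sum=25260, plus_sum=4366, balance_sum2=19686

[balance_sum: balance > 9420 OR txns BETWEEN 143 AND 375]
acct=L44: ✓ → 3610
acct=L64: ✓ → 1548
acct=L30: ✓ → 3785
acct=L63: ✓ → 2984
acct=L95: ✗
acct=L61: ✓ → 586
acct=L60: ✓ → 1592
acct=L28: ✓ → 1062
acct=L75: ✓ → 62
acct=L88: ✓ → 1112
acct=L50: ✓ → 3368
acct=L29: ✓ → 3040
acct=L32: ✓ → 2511
balance_sum = 3610 + 1548 + 3785 + 2984 + 586 + 1592 + 1062 + 62 + 1112 + 3368 + 3040 + 2511 = 25260
—
[plus_sum: tier = 'plus']
acct=L44: ✗
acct=L64: ✗
acct=L30: ✗
acct=L63: ✗
acct=L95: ✓ → 1662
acct=L61: ✗
acct=L60: ✓ → 1592
acct=L28: ✗
acct=L75: ✗
acct=L88: ✓ → 1112
acct=L50: ✗
acct=L29: ✗
acct=L32: ✗
plus_sum = 1662 + 1592 + 1112 = 4366
—
[balance_sum2: balance < 31154 OR country = 'BR']
acct=L44: ✗
acct=L64: ✓ → 1548
acct=L30: ✓ → 3785
acct=L63: ✓ → 2984
acct=L95: ✓ → 1662
acct=L61: ✗
acct=L60: ✓ → 1592
acct=L28: ✓ → 1062
acct=L75: ✓ → 62
acct=L88: ✓ → 1112
acct=L50: ✓ → 3368
acct=L29: ✗
acct=L32: ✓ → 2511
balance_sum2 = 1548 + 3785 + 2984 + 1662 + 1592 + 1062 + 62 + 1112 + 3368 + 2511 = 19686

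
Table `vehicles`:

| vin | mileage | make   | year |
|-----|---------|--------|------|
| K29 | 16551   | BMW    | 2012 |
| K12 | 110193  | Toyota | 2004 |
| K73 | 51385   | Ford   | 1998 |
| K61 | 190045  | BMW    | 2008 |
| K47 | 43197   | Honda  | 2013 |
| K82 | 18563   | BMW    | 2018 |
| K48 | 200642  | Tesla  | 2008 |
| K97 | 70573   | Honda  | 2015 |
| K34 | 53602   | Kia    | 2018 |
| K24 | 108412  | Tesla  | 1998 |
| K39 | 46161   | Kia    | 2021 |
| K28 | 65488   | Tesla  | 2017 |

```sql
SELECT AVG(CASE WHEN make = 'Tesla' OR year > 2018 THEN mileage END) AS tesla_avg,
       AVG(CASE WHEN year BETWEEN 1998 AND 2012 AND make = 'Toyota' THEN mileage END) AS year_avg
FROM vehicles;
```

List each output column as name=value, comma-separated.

tesla_avg=105175.75, year_avg=110193

[tesla_avg: make = 'Tesla' OR year > 2018]
vin=K29: ✗
vin=K12: ✗
vin=K73: ✗
vin=K61: ✗
vin=K47: ✗
vin=K82: ✗
vin=K48: ✓ → 200642
vin=K97: ✗
vin=K34: ✗
vin=K24: ✓ → 108412
vin=K39: ✓ → 46161
vin=K28: ✓ → 65488
tesla_avg = (200642 + 108412 + 46161 + 65488) / 4 = 105175.75
—
[year_avg: year BETWEEN 1998 AND 2012 AND make = 'Toyota']
vin=K29: ✗
vin=K12: ✓ → 110193
vin=K73: ✗
vin=K61: ✗
vin=K47: ✗
vin=K82: ✗
vin=K48: ✗
vin=K97: ✗
vin=K34: ✗
vin=K24: ✗
vin=K39: ✗
vin=K28: ✗
year_avg = 110193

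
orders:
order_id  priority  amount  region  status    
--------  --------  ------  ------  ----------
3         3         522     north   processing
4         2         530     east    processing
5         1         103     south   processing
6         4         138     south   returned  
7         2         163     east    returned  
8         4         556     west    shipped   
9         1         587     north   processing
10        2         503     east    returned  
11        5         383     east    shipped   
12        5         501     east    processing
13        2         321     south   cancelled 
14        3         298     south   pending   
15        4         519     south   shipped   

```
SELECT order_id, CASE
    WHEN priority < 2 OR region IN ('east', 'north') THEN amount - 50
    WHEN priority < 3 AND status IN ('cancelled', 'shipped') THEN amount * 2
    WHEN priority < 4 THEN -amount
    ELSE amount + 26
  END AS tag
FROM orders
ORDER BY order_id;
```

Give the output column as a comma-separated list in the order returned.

order_id=3: priority < 2 OR region IN ('east', 'north') → 472
order_id=4: priority < 2 OR region IN ('east', 'north') → 480
order_id=5: priority < 2 OR region IN ('east', 'north') → 53
order_id=6: ELSE → 164
order_id=7: priority < 2 OR region IN ('east', 'north') → 113
order_id=8: ELSE → 582
order_id=9: priority < 2 OR region IN ('east', 'north') → 537
order_id=10: priority < 2 OR region IN ('east', 'north') → 453
order_id=11: priority < 2 OR region IN ('east', 'north') → 333
order_id=12: priority < 2 OR region IN ('east', 'north') → 451
order_id=13: priority < 3 AND status IN ('cancelled', 'shipped') → 642
order_id=14: priority < 4 → -298
order_id=15: ELSE → 545

472, 480, 53, 164, 113, 582, 537, 453, 333, 451, 642, -298, 545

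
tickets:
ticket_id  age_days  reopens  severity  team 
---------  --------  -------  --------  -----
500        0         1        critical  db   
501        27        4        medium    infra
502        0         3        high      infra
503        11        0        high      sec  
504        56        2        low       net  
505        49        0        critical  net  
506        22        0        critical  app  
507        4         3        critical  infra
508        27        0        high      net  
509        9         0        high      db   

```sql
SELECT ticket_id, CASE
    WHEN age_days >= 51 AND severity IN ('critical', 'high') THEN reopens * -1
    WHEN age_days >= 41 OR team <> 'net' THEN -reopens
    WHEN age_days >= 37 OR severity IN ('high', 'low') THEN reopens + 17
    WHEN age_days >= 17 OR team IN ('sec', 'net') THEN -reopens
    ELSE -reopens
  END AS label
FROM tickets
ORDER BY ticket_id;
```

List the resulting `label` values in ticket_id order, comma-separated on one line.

ticket_id=500: age_days >= 41 OR team <> 'net' → -1
ticket_id=501: age_days >= 41 OR team <> 'net' → -4
ticket_id=502: age_days >= 41 OR team <> 'net' → -3
ticket_id=503: age_days >= 41 OR team <> 'net' → 0
ticket_id=504: age_days >= 41 OR team <> 'net' → -2
ticket_id=505: age_days >= 41 OR team <> 'net' → 0
ticket_id=506: age_days >= 41 OR team <> 'net' → 0
ticket_id=507: age_days >= 41 OR team <> 'net' → -3
ticket_id=508: age_days >= 37 OR severity IN ('high', 'low') → 17
ticket_id=509: age_days >= 41 OR team <> 'net' → 0

-1, -4, -3, 0, -2, 0, 0, -3, 17, 0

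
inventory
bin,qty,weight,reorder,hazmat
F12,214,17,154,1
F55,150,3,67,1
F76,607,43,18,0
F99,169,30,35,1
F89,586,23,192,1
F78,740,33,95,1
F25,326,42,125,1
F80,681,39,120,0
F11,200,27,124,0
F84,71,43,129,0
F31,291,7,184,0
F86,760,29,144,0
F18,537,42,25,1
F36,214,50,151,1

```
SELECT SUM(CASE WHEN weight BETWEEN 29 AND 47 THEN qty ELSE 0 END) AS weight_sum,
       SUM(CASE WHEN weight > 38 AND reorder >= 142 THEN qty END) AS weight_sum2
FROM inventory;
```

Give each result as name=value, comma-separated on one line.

weight_sum=3891, weight_sum2=214

[weight_sum: weight BETWEEN 29 AND 47]
bin=F12: ✗
bin=F55: ✗
bin=F76: ✓ → 607
bin=F99: ✓ → 169
bin=F89: ✗
bin=F78: ✓ → 740
bin=F25: ✓ → 326
bin=F80: ✓ → 681
bin=F11: ✗
bin=F84: ✓ → 71
bin=F31: ✗
bin=F86: ✓ → 760
bin=F18: ✓ → 537
bin=F36: ✗
weight_sum = 607 + 169 + 740 + 326 + 681 + 71 + 760 + 537 = 3891
—
[weight_sum2: weight > 38 AND reorder >= 142]
bin=F12: ✗
bin=F55: ✗
bin=F76: ✗
bin=F99: ✗
bin=F89: ✗
bin=F78: ✗
bin=F25: ✗
bin=F80: ✗
bin=F11: ✗
bin=F84: ✗
bin=F31: ✗
bin=F86: ✗
bin=F18: ✗
bin=F36: ✓ → 214
weight_sum2 = 214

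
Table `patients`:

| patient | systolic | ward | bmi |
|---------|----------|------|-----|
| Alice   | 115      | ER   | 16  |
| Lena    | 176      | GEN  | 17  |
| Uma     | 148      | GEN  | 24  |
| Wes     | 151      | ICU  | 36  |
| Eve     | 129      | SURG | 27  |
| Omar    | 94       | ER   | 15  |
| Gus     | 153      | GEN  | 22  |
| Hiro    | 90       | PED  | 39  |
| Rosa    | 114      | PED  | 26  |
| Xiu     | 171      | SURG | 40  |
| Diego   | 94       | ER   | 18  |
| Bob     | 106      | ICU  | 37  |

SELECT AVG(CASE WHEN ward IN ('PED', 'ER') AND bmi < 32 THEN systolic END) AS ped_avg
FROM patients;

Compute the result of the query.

patient=Alice: ✓ → 115
patient=Lena: ✗
patient=Uma: ✗
patient=Wes: ✗
patient=Eve: ✗
patient=Omar: ✓ → 94
patient=Gus: ✗
patient=Hiro: ✗
patient=Rosa: ✓ → 114
patient=Xiu: ✗
patient=Diego: ✓ → 94
patient=Bob: ✗
ped_avg = (115 + 94 + 114 + 94) / 4 = 104.25

104.25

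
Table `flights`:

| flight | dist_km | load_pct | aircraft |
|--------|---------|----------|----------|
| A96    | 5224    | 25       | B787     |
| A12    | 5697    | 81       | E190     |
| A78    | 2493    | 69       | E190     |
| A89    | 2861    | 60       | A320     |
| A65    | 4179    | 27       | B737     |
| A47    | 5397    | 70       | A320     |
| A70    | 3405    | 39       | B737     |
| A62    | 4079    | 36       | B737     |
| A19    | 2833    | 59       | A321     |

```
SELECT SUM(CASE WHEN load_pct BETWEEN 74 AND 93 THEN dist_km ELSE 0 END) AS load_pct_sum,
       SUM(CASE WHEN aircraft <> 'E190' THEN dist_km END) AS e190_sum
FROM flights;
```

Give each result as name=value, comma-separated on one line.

[load_pct_sum: load_pct BETWEEN 74 AND 93]
flight=A96: ✗
flight=A12: ✓ → 5697
flight=A78: ✗
flight=A89: ✗
flight=A65: ✗
flight=A47: ✗
flight=A70: ✗
flight=A62: ✗
flight=A19: ✗
load_pct_sum = 5697
—
[e190_sum: aircraft <> 'E190']
flight=A96: ✓ → 5224
flight=A12: ✗
flight=A78: ✗
flight=A89: ✓ → 2861
flight=A65: ✓ → 4179
flight=A47: ✓ → 5397
flight=A70: ✓ → 3405
flight=A62: ✓ → 4079
flight=A19: ✓ → 2833
e190_sum = 5224 + 2861 + 4179 + 5397 + 3405 + 4079 + 2833 = 27978

load_pct_sum=5697, e190_sum=27978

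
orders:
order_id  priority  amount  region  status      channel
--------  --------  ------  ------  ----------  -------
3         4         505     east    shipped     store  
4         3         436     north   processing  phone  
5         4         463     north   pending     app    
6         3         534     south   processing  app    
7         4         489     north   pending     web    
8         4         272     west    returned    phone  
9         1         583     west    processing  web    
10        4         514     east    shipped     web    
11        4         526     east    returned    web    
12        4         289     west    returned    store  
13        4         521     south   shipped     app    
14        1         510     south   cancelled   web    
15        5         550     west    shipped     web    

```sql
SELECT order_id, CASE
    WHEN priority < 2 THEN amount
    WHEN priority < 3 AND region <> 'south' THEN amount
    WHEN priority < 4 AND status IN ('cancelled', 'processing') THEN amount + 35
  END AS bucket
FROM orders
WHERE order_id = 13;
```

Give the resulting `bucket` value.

order_id = 13: priority=4, amount=521, region=south, status=shipped, channel=app.
priority < 2 → false
priority < 3 AND region <> 'south' → false
priority < 4 AND status IN ('cancelled', 'processing') → false
No WHEN matched and there is no ELSE, so the CASE yields NULL.

NULL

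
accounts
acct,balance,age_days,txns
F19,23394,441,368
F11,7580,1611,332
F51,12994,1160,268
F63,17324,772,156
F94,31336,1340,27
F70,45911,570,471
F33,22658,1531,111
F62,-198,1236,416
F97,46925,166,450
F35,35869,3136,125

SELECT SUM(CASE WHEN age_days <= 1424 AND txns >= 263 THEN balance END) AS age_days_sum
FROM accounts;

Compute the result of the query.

129026

acct=F19: ✓ → 23394
acct=F11: ✗
acct=F51: ✓ → 12994
acct=F63: ✗
acct=F94: ✗
acct=F70: ✓ → 45911
acct=F33: ✗
acct=F62: ✓ → -198
acct=F97: ✓ → 46925
acct=F35: ✗
age_days_sum = 23394 + 12994 + 45911 + -198 + 46925 = 129026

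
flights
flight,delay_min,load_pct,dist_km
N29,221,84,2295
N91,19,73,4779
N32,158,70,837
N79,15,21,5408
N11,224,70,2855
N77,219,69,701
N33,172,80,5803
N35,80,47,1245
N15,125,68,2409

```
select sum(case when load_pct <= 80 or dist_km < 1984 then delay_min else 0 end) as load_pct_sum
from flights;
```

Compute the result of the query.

flight=N29: ✗
flight=N91: ✓ → 19
flight=N32: ✓ → 158
flight=N79: ✓ → 15
flight=N11: ✓ → 224
flight=N77: ✓ → 219
flight=N33: ✓ → 172
flight=N35: ✓ → 80
flight=N15: ✓ → 125
load_pct_sum = 19 + 158 + 15 + 224 + 219 + 172 + 80 + 125 = 1012

1012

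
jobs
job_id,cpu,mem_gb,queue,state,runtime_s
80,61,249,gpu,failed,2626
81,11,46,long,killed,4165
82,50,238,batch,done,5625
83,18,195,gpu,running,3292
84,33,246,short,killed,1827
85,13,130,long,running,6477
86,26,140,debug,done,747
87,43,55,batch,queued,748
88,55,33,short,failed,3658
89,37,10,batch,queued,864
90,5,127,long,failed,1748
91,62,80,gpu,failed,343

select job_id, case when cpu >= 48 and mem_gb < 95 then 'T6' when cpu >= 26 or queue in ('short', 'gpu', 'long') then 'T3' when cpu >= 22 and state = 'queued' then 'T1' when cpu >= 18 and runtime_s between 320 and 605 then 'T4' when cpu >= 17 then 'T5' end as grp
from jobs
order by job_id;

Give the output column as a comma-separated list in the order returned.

job_id=80: cpu >= 26 or queue in ('short', 'gpu', 'long') → T3
job_id=81: cpu >= 26 or queue in ('short', 'gpu', 'long') → T3
job_id=82: cpu >= 26 or queue in ('short', 'gpu', 'long') → T3
job_id=83: cpu >= 26 or queue in ('short', 'gpu', 'long') → T3
job_id=84: cpu >= 26 or queue in ('short', 'gpu', 'long') → T3
job_id=85: cpu >= 26 or queue in ('short', 'gpu', 'long') → T3
job_id=86: cpu >= 26 or queue in ('short', 'gpu', 'long') → T3
job_id=87: cpu >= 26 or queue in ('short', 'gpu', 'long') → T3
job_id=88: cpu >= 48 and mem_gb < 95 → T6
job_id=89: cpu >= 26 or queue in ('short', 'gpu', 'long') → T3
job_id=90: cpu >= 26 or queue in ('short', 'gpu', 'long') → T3
job_id=91: cpu >= 48 and mem_gb < 95 → T6

T3, T3, T3, T3, T3, T3, T3, T3, T6, T3, T3, T6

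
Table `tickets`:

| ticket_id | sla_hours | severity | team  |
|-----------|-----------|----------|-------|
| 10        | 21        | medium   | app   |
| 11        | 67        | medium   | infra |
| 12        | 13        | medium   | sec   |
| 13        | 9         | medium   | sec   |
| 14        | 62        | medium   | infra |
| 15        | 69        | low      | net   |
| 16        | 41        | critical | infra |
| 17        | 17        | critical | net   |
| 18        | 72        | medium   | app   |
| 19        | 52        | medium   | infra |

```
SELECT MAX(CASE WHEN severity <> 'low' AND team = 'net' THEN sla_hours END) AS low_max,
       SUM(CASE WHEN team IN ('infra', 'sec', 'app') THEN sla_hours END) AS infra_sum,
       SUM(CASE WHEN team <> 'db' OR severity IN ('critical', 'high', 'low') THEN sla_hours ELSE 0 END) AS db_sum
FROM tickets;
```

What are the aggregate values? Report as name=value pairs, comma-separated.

[low_max: severity <> 'low' AND team = 'net']
ticket_id=10: ✗
ticket_id=11: ✗
ticket_id=12: ✗
ticket_id=13: ✗
ticket_id=14: ✗
ticket_id=15: ✗
ticket_id=16: ✗
ticket_id=17: ✓ → 17
ticket_id=18: ✗
ticket_id=19: ✗
low_max = MAX(17) = 17
—
[infra_sum: team IN ('infra', 'sec', 'app')]
ticket_id=10: ✓ → 21
ticket_id=11: ✓ → 67
ticket_id=12: ✓ → 13
ticket_id=13: ✓ → 9
ticket_id=14: ✓ → 62
ticket_id=15: ✗
ticket_id=16: ✓ → 41
ticket_id=17: ✗
ticket_id=18: ✓ → 72
ticket_id=19: ✓ → 52
infra_sum = 21 + 67 + 13 + 9 + 62 + 41 + 72 + 52 = 337
—
[db_sum: team <> 'db' OR severity IN ('critical', 'high', 'low')]
ticket_id=10: ✓ → 21
ticket_id=11: ✓ → 67
ticket_id=12: ✓ → 13
ticket_id=13: ✓ → 9
ticket_id=14: ✓ → 62
ticket_id=15: ✓ → 69
ticket_id=16: ✓ → 41
ticket_id=17: ✓ → 17
ticket_id=18: ✓ → 72
ticket_id=19: ✓ → 52
db_sum = 21 + 67 + 13 + 9 + 62 + 69 + 41 + 17 + 72 + 52 = 423

low_max=17, infra_sum=337, db_sum=423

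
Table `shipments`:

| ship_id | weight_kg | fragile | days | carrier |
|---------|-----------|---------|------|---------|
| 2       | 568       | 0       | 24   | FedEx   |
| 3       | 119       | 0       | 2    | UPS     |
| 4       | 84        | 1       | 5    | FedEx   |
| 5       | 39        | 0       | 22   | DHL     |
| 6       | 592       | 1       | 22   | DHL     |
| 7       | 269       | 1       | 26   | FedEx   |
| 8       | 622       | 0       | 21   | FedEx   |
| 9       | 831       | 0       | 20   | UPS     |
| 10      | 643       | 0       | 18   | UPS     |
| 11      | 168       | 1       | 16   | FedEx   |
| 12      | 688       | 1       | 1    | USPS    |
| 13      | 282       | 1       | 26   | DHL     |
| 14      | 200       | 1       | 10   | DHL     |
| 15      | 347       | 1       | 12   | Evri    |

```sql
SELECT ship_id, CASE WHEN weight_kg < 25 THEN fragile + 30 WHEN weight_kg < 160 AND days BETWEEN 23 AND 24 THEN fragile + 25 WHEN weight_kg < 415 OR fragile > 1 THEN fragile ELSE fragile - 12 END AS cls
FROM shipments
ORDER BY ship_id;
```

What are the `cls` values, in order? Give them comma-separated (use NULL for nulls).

ship_id=2: ELSE → -12
ship_id=3: weight_kg < 415 OR fragile > 1 → 0
ship_id=4: weight_kg < 415 OR fragile > 1 → 1
ship_id=5: weight_kg < 415 OR fragile > 1 → 0
ship_id=6: ELSE → -11
ship_id=7: weight_kg < 415 OR fragile > 1 → 1
ship_id=8: ELSE → -12
ship_id=9: ELSE → -12
ship_id=10: ELSE → -12
ship_id=11: weight_kg < 415 OR fragile > 1 → 1
ship_id=12: ELSE → -11
ship_id=13: weight_kg < 415 OR fragile > 1 → 1
ship_id=14: weight_kg < 415 OR fragile > 1 → 1
ship_id=15: weight_kg < 415 OR fragile > 1 → 1

-12, 0, 1, 0, -11, 1, -12, -12, -12, 1, -11, 1, 1, 1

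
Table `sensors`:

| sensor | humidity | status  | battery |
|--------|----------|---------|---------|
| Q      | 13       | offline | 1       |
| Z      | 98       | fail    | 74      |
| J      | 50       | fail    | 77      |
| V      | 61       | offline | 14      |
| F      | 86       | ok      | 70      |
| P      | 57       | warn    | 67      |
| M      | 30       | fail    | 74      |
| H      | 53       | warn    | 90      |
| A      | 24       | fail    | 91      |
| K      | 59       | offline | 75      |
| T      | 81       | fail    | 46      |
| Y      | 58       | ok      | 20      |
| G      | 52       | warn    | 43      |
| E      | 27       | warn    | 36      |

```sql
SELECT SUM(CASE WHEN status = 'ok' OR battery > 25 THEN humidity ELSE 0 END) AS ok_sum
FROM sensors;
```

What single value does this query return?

675

sensor=Q: ✗
sensor=Z: ✓ → 98
sensor=J: ✓ → 50
sensor=V: ✗
sensor=F: ✓ → 86
sensor=P: ✓ → 57
sensor=M: ✓ → 30
sensor=H: ✓ → 53
sensor=A: ✓ → 24
sensor=K: ✓ → 59
sensor=T: ✓ → 81
sensor=Y: ✓ → 58
sensor=G: ✓ → 52
sensor=E: ✓ → 27
ok_sum = 98 + 50 + 86 + 57 + 30 + 53 + 24 + 59 + 81 + 58 + 52 + 27 = 675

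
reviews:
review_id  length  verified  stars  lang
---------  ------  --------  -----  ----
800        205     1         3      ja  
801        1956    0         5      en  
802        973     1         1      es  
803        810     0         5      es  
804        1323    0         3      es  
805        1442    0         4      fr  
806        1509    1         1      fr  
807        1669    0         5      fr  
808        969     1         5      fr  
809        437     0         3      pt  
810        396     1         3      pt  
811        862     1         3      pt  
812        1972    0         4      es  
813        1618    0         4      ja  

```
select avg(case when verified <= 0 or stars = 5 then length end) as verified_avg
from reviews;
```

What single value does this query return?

review_id=800: ✗
review_id=801: ✓ → 1956
review_id=802: ✗
review_id=803: ✓ → 810
review_id=804: ✓ → 1323
review_id=805: ✓ → 1442
review_id=806: ✗
review_id=807: ✓ → 1669
review_id=808: ✓ → 969
review_id=809: ✓ → 437
review_id=810: ✗
review_id=811: ✗
review_id=812: ✓ → 1972
review_id=813: ✓ → 1618
verified_avg = (1956 + 810 + 1323 + 1442 + 1669 + 969 + 437 + 1972 + 1618) / 9 = 1355.1111111111

1355.1111111111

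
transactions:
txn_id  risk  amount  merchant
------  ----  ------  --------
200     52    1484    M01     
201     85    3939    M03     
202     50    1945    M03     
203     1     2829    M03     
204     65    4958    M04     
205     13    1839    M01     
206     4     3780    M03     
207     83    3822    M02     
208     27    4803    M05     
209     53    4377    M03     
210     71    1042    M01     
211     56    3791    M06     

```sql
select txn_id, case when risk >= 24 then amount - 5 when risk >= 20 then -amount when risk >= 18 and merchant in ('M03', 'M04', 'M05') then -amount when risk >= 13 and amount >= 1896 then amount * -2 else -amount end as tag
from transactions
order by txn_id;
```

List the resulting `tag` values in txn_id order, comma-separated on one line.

txn_id=200: risk >= 24 → 1479
txn_id=201: risk >= 24 → 3934
txn_id=202: risk >= 24 → 1940
txn_id=203: ELSE → -2829
txn_id=204: risk >= 24 → 4953
txn_id=205: ELSE → -1839
txn_id=206: ELSE → -3780
txn_id=207: risk >= 24 → 3817
txn_id=208: risk >= 24 → 4798
txn_id=209: risk >= 24 → 4372
txn_id=210: risk >= 24 → 1037
txn_id=211: risk >= 24 → 3786

1479, 3934, 1940, -2829, 4953, -1839, -3780, 3817, 4798, 4372, 1037, 3786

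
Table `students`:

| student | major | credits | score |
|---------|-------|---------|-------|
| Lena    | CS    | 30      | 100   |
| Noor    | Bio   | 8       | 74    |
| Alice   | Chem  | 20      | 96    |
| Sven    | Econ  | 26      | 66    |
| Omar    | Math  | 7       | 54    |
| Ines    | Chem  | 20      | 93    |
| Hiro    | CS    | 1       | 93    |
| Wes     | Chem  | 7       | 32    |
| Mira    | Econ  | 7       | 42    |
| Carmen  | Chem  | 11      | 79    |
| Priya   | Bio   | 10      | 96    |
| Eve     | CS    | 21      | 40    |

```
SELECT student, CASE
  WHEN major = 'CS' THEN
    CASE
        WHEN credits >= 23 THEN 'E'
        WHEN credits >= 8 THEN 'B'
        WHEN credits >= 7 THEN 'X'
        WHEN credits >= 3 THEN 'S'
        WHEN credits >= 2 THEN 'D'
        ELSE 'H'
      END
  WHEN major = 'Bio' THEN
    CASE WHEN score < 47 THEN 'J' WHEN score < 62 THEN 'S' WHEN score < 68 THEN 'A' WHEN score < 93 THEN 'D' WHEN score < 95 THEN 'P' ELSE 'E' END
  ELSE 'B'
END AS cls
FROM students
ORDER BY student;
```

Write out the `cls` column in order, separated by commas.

student=Alice: major='Chem' → outer ELSE → B
student=Carmen: major='Chem' → outer ELSE → B
student=Eve: major='CS' → inner[credits >= 8] → B
student=Hiro: major='CS' → inner[ELSE] → H
student=Ines: major='Chem' → outer ELSE → B
student=Lena: major='CS' → inner[credits >= 23] → E
student=Mira: major='Econ' → outer ELSE → B
student=Noor: major='Bio' → inner[score < 93] → D
student=Omar: major='Math' → outer ELSE → B
student=Priya: major='Bio' → inner[ELSE] → E
student=Sven: major='Econ' → outer ELSE → B
student=Wes: major='Chem' → outer ELSE → B

B, B, B, H, B, E, B, D, B, E, B, B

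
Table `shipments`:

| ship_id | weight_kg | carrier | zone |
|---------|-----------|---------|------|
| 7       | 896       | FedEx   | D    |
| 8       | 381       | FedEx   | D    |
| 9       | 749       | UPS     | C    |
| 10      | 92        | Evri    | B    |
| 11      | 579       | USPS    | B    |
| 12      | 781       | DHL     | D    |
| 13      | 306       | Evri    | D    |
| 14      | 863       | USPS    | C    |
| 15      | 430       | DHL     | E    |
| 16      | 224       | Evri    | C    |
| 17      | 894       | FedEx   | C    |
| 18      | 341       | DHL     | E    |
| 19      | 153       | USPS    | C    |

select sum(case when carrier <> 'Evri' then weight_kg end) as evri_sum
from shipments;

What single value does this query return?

6067

ship_id=7: ✓ → 896
ship_id=8: ✓ → 381
ship_id=9: ✓ → 749
ship_id=10: ✗
ship_id=11: ✓ → 579
ship_id=12: ✓ → 781
ship_id=13: ✗
ship_id=14: ✓ → 863
ship_id=15: ✓ → 430
ship_id=16: ✗
ship_id=17: ✓ → 894
ship_id=18: ✓ → 341
ship_id=19: ✓ → 153
evri_sum = 896 + 381 + 749 + 579 + 781 + 863 + 430 + 894 + 341 + 153 = 6067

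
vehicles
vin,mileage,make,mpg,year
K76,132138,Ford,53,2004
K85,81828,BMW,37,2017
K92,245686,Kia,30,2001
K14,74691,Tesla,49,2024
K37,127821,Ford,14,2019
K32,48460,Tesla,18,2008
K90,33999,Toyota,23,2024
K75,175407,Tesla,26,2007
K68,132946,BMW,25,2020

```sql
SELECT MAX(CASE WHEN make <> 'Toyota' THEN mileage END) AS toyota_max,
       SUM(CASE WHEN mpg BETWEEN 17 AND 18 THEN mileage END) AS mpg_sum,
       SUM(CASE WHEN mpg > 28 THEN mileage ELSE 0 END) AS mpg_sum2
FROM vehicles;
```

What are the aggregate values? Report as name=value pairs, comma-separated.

[toyota_max: make <> 'Toyota']
vin=K76: ✓ → 132138
vin=K85: ✓ → 81828
vin=K92: ✓ → 245686
vin=K14: ✓ → 74691
vin=K37: ✓ → 127821
vin=K32: ✓ → 48460
vin=K90: ✗
vin=K75: ✓ → 175407
vin=K68: ✓ → 132946
toyota_max = MAX(132138, 81828, 245686, 74691, 127821, 48460, 175407, 132946) = 245686
—
[mpg_sum: mpg BETWEEN 17 AND 18]
vin=K76: ✗
vin=K85: ✗
vin=K92: ✗
vin=K14: ✗
vin=K37: ✗
vin=K32: ✓ → 48460
vin=K90: ✗
vin=K75: ✗
vin=K68: ✗
mpg_sum = 48460
—
[mpg_sum2: mpg > 28]
vin=K76: ✓ → 132138
vin=K85: ✓ → 81828
vin=K92: ✓ → 245686
vin=K14: ✓ → 74691
vin=K37: ✗
vin=K32: ✗
vin=K90: ✗
vin=K75: ✗
vin=K68: ✗
mpg_sum2 = 132138 + 81828 + 245686 + 74691 = 534343

toyota_max=245686, mpg_sum=48460, mpg_sum2=534343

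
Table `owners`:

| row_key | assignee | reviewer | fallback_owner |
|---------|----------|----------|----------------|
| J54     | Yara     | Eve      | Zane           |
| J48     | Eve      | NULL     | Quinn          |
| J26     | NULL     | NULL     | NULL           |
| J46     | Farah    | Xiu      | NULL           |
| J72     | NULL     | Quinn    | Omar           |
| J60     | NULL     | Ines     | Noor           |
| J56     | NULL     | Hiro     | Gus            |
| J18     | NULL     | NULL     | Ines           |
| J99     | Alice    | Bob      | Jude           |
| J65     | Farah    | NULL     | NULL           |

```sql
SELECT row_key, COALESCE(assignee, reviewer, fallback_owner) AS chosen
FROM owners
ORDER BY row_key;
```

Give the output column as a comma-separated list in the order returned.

row_key=J18: assignee=NULL, reviewer=NULL, fallback_owner=Ines → Ines
row_key=J26: assignee=NULL, reviewer=NULL, fallback_owner=NULL (all NULL) → NULL
row_key=J46: assignee=Farah → Farah
row_key=J48: assignee=Eve → Eve
row_key=J54: assignee=Yara → Yara
row_key=J56: assignee=NULL, reviewer=Hiro → Hiro
row_key=J60: assignee=NULL, reviewer=Ines → Ines
row_key=J65: assignee=Farah → Farah
row_key=J72: assignee=NULL, reviewer=Quinn → Quinn
row_key=J99: assignee=Alice → Alice

Ines, NULL, Farah, Eve, Yara, Hiro, Ines, Farah, Quinn, Alice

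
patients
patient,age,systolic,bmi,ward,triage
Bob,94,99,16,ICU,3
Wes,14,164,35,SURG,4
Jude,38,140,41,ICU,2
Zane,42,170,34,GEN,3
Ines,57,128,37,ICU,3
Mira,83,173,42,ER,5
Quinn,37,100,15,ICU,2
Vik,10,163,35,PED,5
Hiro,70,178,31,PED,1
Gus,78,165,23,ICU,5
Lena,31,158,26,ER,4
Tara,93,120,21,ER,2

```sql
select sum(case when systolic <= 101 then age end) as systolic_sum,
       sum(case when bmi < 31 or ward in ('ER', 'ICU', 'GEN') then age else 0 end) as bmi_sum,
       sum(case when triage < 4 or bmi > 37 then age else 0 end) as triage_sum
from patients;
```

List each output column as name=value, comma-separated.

systolic_sum=131, bmi_sum=553, triage_sum=514

[systolic_sum: systolic <= 101]
patient=Bob: ✓ → 94
patient=Wes: ✗
patient=Jude: ✗
patient=Zane: ✗
patient=Ines: ✗
patient=Mira: ✗
patient=Quinn: ✓ → 37
patient=Vik: ✗
patient=Hiro: ✗
patient=Gus: ✗
patient=Lena: ✗
patient=Tara: ✗
systolic_sum = 94 + 37 = 131
—
[bmi_sum: bmi < 31 or ward in ('ER', 'ICU', 'GEN')]
patient=Bob: ✓ → 94
patient=Wes: ✗
patient=Jude: ✓ → 38
patient=Zane: ✓ → 42
patient=Ines: ✓ → 57
patient=Mira: ✓ → 83
patient=Quinn: ✓ → 37
patient=Vik: ✗
patient=Hiro: ✗
patient=Gus: ✓ → 78
patient=Lena: ✓ → 31
patient=Tara: ✓ → 93
bmi_sum = 94 + 38 + 42 + 57 + 83 + 37 + 78 + 31 + 93 = 553
—
[triage_sum: triage < 4 or bmi > 37]
patient=Bob: ✓ → 94
patient=Wes: ✗
patient=Jude: ✓ → 38
patient=Zane: ✓ → 42
patient=Ines: ✓ → 57
patient=Mira: ✓ → 83
patient=Quinn: ✓ → 37
patient=Vik: ✗
patient=Hiro: ✓ → 70
patient=Gus: ✗
patient=Lena: ✗
patient=Tara: ✓ → 93
triage_sum = 94 + 38 + 42 + 57 + 83 + 37 + 70 + 93 = 514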